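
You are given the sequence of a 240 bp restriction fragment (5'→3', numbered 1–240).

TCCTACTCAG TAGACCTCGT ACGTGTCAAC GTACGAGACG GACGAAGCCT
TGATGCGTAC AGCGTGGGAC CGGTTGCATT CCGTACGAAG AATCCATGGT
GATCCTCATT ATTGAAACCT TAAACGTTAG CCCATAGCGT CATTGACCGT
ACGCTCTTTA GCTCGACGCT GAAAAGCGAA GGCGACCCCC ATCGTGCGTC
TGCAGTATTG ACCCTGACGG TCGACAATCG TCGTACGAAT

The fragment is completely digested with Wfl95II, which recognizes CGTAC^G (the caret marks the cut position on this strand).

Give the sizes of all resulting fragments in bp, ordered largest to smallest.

Wfl95II sites (CGTACG) start at positions 18, 30, 82, 148, 232.
Wfl95II cuts after base 5 of each site (before the last base), so after positions 22, 34, 86, 152, 236.
Linear molecule, 5 cuts → 6 fragments:
  1–22 → 22 bp
  23–34 → 12 bp
  35–86 → 52 bp
  87–152 → 66 bp
  153–236 → 84 bp
  237–240 → 4 bp
Sorted largest to smallest: 84, 66, 52, 22, 12, 4 bp.

84, 66, 52, 22, 12, 4 bp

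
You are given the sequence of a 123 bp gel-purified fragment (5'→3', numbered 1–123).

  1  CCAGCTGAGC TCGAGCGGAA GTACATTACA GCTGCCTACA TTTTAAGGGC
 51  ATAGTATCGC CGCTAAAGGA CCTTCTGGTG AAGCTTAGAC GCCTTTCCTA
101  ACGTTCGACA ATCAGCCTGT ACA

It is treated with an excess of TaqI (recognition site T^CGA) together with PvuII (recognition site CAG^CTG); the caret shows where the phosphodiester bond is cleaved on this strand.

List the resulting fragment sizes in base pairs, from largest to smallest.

TaqI sites (TCGA) start at positions 11, 105.
TaqI cuts after the first base of each site, so after positions 11, 105.
PvuII sites (CAGCTG) start at positions 2, 29.
PvuII cuts after base 3 of each site, so after positions 4, 31.
Combined cut positions: 4, 11, 31, 105.
Linear molecule, 4 cuts → 5 fragments:
  1–4 → 4 bp
  5–11 → 7 bp
  12–31 → 20 bp
  32–105 → 74 bp
  106–123 → 18 bp
Sorted largest to smallest: 74, 20, 18, 7, 4 bp.

74, 20, 18, 7, 4 bp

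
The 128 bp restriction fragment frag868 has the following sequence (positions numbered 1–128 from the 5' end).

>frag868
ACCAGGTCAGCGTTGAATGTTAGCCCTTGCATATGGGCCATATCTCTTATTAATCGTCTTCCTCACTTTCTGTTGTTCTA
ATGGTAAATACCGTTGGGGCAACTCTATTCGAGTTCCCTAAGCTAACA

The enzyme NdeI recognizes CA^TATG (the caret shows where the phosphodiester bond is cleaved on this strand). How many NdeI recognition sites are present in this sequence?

1

CATATG occurs starting at position 30.
NdeI cuts at 1 site.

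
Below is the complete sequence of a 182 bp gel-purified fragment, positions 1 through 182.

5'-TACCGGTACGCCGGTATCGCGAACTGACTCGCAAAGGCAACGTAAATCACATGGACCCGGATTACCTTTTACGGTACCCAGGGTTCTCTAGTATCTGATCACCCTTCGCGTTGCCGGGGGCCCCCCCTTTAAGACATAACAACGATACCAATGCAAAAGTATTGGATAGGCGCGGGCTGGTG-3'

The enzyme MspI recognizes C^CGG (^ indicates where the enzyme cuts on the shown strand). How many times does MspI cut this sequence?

4

CCGG occurs starting at positions 3, 11, 57, 114.
MspI cuts at 4 sites.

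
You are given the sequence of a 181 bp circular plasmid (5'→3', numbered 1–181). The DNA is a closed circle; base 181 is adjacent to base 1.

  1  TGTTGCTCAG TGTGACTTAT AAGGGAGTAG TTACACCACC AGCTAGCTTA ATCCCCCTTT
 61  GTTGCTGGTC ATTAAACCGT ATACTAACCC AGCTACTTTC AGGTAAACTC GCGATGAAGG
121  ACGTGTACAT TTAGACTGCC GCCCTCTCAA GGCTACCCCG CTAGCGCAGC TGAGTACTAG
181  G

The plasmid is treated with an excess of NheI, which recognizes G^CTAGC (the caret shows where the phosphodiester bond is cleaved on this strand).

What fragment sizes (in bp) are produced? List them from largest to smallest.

118, 63 bp

NheI sites (GCTAGC) start at positions 42, 160.
NheI cuts after the first base of each site, so after positions 42, 160.
Circular molecule, 2 cuts → 2 fragments:
  43–160 → 118 bp
  161–181 then 1–42 → 21 + 42 = 63 bp
Sorted largest to smallest: 118, 63 bp.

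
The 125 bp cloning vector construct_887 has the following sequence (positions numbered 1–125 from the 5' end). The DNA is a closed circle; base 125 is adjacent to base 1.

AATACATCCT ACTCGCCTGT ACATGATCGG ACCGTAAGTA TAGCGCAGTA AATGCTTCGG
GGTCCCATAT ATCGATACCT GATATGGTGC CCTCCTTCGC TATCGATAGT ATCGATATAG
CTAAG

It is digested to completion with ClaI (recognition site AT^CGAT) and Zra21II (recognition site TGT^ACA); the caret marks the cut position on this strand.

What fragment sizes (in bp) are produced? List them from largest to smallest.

52, 33, 31, 9 bp

ClaI sites (ATCGAT) start at positions 71, 102, 111.
ClaI cuts after base 2 of each site, so after positions 72, 103, 112.
The Zra21II site (TGTACA) starts at position 18.
Zra21II cuts after base 3 of each site, so after position 20.
Combined cut positions: 20, 72, 103, 112.
Circular molecule, 4 cuts → 4 fragments:
  21–72 → 52 bp
  73–103 → 31 bp
  104–112 → 9 bp
  113–125 then 1–20 → 13 + 20 = 33 bp
Sorted largest to smallest: 52, 33, 31, 9 bp.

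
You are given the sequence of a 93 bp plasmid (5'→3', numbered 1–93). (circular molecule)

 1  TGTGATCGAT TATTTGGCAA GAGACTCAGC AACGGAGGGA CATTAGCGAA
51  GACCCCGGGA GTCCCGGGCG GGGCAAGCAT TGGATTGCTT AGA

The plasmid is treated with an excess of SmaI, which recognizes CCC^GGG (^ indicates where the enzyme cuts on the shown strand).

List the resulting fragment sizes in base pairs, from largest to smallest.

84, 9 bp

SmaI sites (CCCGGG) start at positions 54, 63.
SmaI cuts after base 3 of each site, so after positions 56, 65.
Circular molecule, 2 cuts → 2 fragments:
  57–65 → 9 bp
  66–93 then 1–56 → 28 + 56 = 84 bp
Sorted largest to smallest: 84, 9 bp.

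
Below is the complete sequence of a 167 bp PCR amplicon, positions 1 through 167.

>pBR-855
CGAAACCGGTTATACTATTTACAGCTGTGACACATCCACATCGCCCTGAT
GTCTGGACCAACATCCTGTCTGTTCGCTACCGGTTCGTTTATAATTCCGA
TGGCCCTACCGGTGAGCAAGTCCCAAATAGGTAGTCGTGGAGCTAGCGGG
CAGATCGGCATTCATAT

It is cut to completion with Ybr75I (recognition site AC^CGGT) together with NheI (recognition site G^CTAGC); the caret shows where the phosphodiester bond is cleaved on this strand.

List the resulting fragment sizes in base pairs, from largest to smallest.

74, 33, 29, 25, 6 bp

Ybr75I sites (ACCGGT) start at positions 5, 79, 108.
Ybr75I cuts after base 2 of each site, so after positions 6, 80, 109.
The NheI site (GCTAGC) starts at position 142.
NheI cuts after the first base of each site, so after position 142.
Combined cut positions: 6, 80, 109, 142.
Linear molecule, 4 cuts → 5 fragments:
  1–6 → 6 bp
  7–80 → 74 bp
  81–109 → 29 bp
  110–142 → 33 bp
  143–167 → 25 bp
Sorted largest to smallest: 74, 33, 29, 25, 6 bp.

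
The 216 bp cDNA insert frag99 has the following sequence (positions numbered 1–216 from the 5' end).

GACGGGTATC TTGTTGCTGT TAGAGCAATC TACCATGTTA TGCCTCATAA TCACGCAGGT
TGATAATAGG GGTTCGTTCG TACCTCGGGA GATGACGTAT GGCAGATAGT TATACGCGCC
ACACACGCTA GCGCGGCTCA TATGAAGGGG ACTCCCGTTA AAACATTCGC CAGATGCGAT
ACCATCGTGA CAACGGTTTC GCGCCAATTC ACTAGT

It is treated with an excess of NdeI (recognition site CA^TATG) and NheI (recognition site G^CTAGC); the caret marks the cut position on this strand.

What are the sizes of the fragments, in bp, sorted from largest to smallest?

127, 76, 13 bp

The NdeI site (CATATG) starts at position 139.
NdeI cuts after base 2 of each site, so after position 140.
The NheI site (GCTAGC) starts at position 127.
NheI cuts after the first base of each site, so after position 127.
Combined cut positions: 127, 140.
Linear molecule, 2 cuts → 3 fragments:
  1–127 → 127 bp
  128–140 → 13 bp
  141–216 → 76 bp
Sorted largest to smallest: 127, 76, 13 bp.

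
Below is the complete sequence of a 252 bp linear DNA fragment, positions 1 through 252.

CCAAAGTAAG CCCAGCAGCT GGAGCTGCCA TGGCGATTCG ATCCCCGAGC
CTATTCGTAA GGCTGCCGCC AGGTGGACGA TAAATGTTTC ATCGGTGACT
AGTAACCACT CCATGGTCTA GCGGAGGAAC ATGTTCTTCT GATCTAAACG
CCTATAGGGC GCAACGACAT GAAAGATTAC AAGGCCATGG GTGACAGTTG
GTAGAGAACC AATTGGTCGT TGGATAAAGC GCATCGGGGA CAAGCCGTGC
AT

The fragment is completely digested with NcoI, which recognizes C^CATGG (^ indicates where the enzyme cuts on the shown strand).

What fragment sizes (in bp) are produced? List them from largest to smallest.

NcoI sites (CCATGG) start at positions 28, 111, 185.
NcoI cuts after the first base of each site, so after positions 28, 111, 185.
Linear molecule, 3 cuts → 4 fragments:
  1–28 → 28 bp
  29–111 → 83 bp
  112–185 → 74 bp
  186–252 → 67 bp
Sorted largest to smallest: 83, 74, 67, 28 bp.

83, 74, 67, 28 bp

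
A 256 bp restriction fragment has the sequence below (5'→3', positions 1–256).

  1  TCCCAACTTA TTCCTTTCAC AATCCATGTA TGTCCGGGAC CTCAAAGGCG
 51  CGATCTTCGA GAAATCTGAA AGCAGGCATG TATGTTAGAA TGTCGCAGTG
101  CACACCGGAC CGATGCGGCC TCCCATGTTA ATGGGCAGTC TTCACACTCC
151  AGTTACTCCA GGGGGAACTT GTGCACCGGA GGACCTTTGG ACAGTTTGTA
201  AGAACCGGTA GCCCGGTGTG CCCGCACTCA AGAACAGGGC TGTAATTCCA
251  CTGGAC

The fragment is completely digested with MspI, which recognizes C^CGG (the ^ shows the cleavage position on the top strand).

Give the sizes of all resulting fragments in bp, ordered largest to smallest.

71, 71, 43, 34, 29, 8 bp

MspI sites (CCGG) start at positions 34, 105, 176, 205, 213.
MspI cuts after the first base of each site, so after positions 34, 105, 176, 205, 213.
Linear molecule, 5 cuts → 6 fragments:
  1–34 → 34 bp
  35–105 → 71 bp
  106–176 → 71 bp
  177–205 → 29 bp
  206–213 → 8 bp
  214–256 → 43 bp
Sorted largest to smallest: 71, 71, 43, 34, 29, 8 bp.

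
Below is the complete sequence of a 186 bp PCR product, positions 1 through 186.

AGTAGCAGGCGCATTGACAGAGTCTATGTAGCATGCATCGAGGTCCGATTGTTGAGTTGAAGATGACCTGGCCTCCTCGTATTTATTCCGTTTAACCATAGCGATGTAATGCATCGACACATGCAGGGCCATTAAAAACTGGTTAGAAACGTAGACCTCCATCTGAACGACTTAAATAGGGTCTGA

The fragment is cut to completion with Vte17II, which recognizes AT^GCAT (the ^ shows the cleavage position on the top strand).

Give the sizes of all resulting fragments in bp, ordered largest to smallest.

76, 76, 34 bp

Vte17II sites (ATGCAT) start at positions 33, 109.
Vte17II cuts after base 2 of each site, so after positions 34, 110.
Linear molecule, 2 cuts → 3 fragments:
  1–34 → 34 bp
  35–110 → 76 bp
  111–186 → 76 bp
Sorted largest to smallest: 76, 76, 34 bp.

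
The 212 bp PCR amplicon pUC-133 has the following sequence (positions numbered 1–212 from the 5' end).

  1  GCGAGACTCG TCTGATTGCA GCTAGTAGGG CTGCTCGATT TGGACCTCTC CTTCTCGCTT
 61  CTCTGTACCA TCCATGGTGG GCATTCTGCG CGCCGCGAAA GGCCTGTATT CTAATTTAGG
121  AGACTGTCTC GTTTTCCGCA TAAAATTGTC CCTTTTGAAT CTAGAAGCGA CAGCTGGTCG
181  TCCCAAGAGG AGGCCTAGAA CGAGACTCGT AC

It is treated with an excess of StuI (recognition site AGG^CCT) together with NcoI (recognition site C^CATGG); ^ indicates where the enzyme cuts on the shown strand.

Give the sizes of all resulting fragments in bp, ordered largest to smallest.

91, 72, 30, 19 bp

StuI sites (AGGCCT) start at positions 100, 191.
StuI cuts after base 3 of each site, so after positions 102, 193.
The NcoI site (CCATGG) starts at position 72.
NcoI cuts after the first base of each site, so after position 72.
Combined cut positions: 72, 102, 193.
Linear molecule, 3 cuts → 4 fragments:
  1–72 → 72 bp
  73–102 → 30 bp
  103–193 → 91 bp
  194–212 → 19 bp
Sorted largest to smallest: 91, 72, 30, 19 bp.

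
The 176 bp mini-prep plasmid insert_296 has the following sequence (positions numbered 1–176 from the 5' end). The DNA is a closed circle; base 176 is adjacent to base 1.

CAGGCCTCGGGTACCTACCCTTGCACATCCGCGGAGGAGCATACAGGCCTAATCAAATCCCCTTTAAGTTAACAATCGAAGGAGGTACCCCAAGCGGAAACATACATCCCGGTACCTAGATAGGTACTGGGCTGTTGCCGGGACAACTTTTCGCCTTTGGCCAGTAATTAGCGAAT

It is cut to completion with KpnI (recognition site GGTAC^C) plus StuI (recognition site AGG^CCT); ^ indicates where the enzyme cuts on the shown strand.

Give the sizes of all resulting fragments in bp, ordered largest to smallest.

KpnI sites (GGTACC) start at positions 10, 84, 111.
KpnI cuts after base 5 of each site (before the last base), so after positions 14, 88, 115.
StuI sites (AGGCCT) start at positions 2, 45.
StuI cuts after base 3 of each site, so after positions 4, 47.
Combined cut positions: 4, 14, 47, 88, 115.
Circular molecule, 5 cuts → 5 fragments:
  5–14 → 10 bp
  15–47 → 33 bp
  48–88 → 41 bp
  89–115 → 27 bp
  116–176 then 1–4 → 61 + 4 = 65 bp
Sorted largest to smallest: 65, 41, 33, 27, 10 bp.

65, 41, 33, 27, 10 bp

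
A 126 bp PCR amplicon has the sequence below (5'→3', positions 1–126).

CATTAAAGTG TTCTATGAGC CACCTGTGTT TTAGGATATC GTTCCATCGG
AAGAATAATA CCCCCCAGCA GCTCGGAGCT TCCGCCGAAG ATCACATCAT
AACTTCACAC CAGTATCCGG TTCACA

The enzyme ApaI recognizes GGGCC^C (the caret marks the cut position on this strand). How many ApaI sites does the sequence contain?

0

No occurrence of GGGCCC is present in the sequence.
ApaI does not cut: 0 sites.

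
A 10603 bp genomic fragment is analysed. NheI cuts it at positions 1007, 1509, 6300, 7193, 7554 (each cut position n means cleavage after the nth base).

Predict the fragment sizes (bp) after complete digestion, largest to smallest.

Linear molecule, 5 cuts → 6 fragments:
  1007 − 0 = 1007 bp
  1509 − 1007 = 502 bp
  6300 − 1509 = 4791 bp
  7193 − 6300 = 893 bp
  7554 − 7193 = 361 bp
  10603 − 7554 = 3049 bp
Sorted largest to smallest: 4791, 3049, 1007, 893, 502, 361 bp.

4791, 3049, 1007, 893, 502, 361 bp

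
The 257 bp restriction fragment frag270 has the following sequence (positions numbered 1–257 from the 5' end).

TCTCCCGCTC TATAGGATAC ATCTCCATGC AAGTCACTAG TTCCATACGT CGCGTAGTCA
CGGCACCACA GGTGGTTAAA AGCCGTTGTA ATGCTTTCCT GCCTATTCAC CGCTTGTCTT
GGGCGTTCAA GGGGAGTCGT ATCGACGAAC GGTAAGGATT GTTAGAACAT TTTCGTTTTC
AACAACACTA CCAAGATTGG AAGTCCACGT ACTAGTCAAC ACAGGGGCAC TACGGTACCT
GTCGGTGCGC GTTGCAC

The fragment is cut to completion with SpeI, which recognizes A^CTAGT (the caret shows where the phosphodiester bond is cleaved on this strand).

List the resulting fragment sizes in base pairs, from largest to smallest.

175, 46, 36 bp

SpeI sites (ACTAGT) start at positions 36, 211.
SpeI cuts after the first base of each site, so after positions 36, 211.
Linear molecule, 2 cuts → 3 fragments:
  1–36 → 36 bp
  37–211 → 175 bp
  212–257 → 46 bp
Sorted largest to smallest: 175, 46, 36 bp.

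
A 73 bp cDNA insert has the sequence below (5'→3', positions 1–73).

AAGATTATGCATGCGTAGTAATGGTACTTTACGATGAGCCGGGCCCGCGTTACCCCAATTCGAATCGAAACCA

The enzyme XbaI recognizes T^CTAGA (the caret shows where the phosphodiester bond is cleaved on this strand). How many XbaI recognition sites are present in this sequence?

0

No occurrence of TCTAGA is present in the sequence.
XbaI does not cut: 0 sites.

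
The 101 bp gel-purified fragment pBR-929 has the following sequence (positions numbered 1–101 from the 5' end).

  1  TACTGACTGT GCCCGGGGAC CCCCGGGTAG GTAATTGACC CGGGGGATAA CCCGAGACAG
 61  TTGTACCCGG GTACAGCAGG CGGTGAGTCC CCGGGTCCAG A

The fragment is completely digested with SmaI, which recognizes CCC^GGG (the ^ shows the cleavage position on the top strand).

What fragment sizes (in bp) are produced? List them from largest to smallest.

SmaI sites (CCCGGG) start at positions 12, 22, 39, 66, 90.
SmaI cuts after base 3 of each site, so after positions 14, 24, 41, 68, 92.
Linear molecule, 5 cuts → 6 fragments:
  1–14 → 14 bp
  15–24 → 10 bp
  25–41 → 17 bp
  42–68 → 27 bp
  69–92 → 24 bp
  93–101 → 9 bp
Sorted largest to smallest: 27, 24, 17, 14, 10, 9 bp.

27, 24, 17, 14, 10, 9 bp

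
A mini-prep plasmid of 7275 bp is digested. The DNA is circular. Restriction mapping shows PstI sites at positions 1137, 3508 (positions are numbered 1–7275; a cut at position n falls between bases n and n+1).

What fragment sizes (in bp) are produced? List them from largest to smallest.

Circular molecule, 2 cuts → 2 fragments:
  3508 − 1137 = 2371 bp
  wrap: 7275 − 3508 + 1137 = 4904 bp
Sorted largest to smallest: 4904, 2371 bp.

4904, 2371 bp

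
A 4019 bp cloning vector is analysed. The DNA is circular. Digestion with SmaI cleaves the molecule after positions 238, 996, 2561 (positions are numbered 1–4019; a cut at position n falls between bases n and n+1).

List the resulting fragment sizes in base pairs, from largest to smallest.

1696, 1565, 758 bp

Circular molecule, 3 cuts → 3 fragments:
  996 − 238 = 758 bp
  2561 − 996 = 1565 bp
  wrap: 4019 − 2561 + 238 = 1696 bp
Sorted largest to smallest: 1696, 1565, 758 bp.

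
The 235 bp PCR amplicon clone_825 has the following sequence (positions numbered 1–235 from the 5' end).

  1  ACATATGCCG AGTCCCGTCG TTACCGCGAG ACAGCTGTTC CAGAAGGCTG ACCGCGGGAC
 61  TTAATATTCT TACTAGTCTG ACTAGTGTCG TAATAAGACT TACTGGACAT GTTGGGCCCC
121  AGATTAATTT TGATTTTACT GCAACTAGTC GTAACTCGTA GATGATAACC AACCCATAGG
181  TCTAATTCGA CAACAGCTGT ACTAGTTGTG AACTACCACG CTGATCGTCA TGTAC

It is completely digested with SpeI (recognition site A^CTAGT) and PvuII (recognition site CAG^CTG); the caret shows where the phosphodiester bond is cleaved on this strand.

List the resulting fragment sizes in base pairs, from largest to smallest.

SpeI sites (ACTAGT) start at positions 72, 81, 144, 201.
SpeI cuts after the first base of each site, so after positions 72, 81, 144, 201.
PvuII sites (CAGCTG) start at positions 32, 194.
PvuII cuts after base 3 of each site, so after positions 34, 196.
Combined cut positions: 34, 72, 81, 144, 196, 201.
Linear molecule, 6 cuts → 7 fragments:
  1–34 → 34 bp
  35–72 → 38 bp
  73–81 → 9 bp
  82–144 → 63 bp
  145–196 → 52 bp
  197–201 → 5 bp
  202–235 → 34 bp
Sorted largest to smallest: 63, 52, 38, 34, 34, 9, 5 bp.

63, 52, 38, 34, 34, 9, 5 bp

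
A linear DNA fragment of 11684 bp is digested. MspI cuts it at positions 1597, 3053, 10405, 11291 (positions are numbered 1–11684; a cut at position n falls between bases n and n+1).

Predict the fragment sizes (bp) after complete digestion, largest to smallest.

7352, 1597, 1456, 886, 393 bp

Linear molecule, 4 cuts → 5 fragments:
  1597 − 0 = 1597 bp
  3053 − 1597 = 1456 bp
  10405 − 3053 = 7352 bp
  11291 − 10405 = 886 bp
  11684 − 11291 = 393 bp
Sorted largest to smallest: 7352, 1597, 1456, 886, 393 bp.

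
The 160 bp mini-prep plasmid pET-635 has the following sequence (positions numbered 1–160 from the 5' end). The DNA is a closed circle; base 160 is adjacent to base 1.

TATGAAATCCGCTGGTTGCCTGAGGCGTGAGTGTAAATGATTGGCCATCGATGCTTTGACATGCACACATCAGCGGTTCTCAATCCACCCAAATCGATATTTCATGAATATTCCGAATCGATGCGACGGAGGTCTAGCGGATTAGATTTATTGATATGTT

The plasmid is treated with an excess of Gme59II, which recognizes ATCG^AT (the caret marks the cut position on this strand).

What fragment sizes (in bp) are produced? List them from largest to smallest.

90, 46, 24 bp

Gme59II sites (ATCGAT) start at positions 47, 93, 117.
Gme59II cuts after base 4 of each site, so after positions 50, 96, 120.
Circular molecule, 3 cuts → 3 fragments:
  51–96 → 46 bp
  97–120 → 24 bp
  121–160 then 1–50 → 40 + 50 = 90 bp
Sorted largest to smallest: 90, 46, 24 bp.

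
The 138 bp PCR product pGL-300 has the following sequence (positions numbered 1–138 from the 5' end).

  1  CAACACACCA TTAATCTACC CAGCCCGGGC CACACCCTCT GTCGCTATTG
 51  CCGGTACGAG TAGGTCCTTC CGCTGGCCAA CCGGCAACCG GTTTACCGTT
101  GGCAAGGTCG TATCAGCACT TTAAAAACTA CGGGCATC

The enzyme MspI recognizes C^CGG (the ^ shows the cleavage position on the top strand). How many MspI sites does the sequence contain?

CCGG occurs starting at positions 25, 51, 81, 88.
MspI cuts at 4 sites.

4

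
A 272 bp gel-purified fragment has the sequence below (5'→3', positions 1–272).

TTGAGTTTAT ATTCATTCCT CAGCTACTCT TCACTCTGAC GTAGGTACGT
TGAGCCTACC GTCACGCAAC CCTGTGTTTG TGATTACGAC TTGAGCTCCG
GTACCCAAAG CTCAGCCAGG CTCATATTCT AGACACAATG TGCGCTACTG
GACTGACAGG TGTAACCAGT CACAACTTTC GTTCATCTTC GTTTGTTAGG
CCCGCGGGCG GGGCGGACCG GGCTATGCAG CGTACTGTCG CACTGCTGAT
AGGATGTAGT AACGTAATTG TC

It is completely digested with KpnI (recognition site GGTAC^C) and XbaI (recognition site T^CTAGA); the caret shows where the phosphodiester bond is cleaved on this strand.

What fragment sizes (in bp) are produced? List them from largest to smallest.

144, 104, 24 bp

The KpnI site (GGTACC) starts at position 100.
KpnI cuts after base 5 of each site (before the last base), so after position 104.
The XbaI site (TCTAGA) starts at position 128.
XbaI cuts after the first base of each site, so after position 128.
Combined cut positions: 104, 128.
Linear molecule, 2 cuts → 3 fragments:
  1–104 → 104 bp
  105–128 → 24 bp
  129–272 → 144 bp
Sorted largest to smallest: 144, 104, 24 bp.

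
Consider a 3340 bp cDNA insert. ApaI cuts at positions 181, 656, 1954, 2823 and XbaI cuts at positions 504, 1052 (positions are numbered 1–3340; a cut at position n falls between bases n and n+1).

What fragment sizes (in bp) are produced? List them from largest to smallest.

Combined cut positions (sorted): 181, 504, 656, 1052, 1954, 2823.
Linear molecule, 6 cuts → 7 fragments:
  181 − 0 = 181 bp
  504 − 181 = 323 bp
  656 − 504 = 152 bp
  1052 − 656 = 396 bp
  1954 − 1052 = 902 bp
  2823 − 1954 = 869 bp
  3340 − 2823 = 517 bp
Sorted largest to smallest: 902, 869, 517, 396, 323, 181, 152 bp.

902, 869, 517, 396, 323, 181, 152 bp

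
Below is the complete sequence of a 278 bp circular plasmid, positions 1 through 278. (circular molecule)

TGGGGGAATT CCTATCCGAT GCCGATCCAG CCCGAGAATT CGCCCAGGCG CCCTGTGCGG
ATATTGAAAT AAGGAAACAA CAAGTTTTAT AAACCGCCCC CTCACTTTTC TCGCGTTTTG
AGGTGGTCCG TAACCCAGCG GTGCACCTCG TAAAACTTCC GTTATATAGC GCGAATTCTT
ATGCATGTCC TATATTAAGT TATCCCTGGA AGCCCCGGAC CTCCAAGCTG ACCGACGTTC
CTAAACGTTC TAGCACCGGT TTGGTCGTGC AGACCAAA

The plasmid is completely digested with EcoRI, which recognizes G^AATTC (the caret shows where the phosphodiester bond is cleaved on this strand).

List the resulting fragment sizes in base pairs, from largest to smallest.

137, 111, 30 bp

EcoRI sites (GAATTC) start at positions 6, 36, 173.
EcoRI cuts after the first base of each site, so after positions 6, 36, 173.
Circular molecule, 3 cuts → 3 fragments:
  7–36 → 30 bp
  37–173 → 137 bp
  174–278 then 1–6 → 105 + 6 = 111 bp
Sorted largest to smallest: 137, 111, 30 bp.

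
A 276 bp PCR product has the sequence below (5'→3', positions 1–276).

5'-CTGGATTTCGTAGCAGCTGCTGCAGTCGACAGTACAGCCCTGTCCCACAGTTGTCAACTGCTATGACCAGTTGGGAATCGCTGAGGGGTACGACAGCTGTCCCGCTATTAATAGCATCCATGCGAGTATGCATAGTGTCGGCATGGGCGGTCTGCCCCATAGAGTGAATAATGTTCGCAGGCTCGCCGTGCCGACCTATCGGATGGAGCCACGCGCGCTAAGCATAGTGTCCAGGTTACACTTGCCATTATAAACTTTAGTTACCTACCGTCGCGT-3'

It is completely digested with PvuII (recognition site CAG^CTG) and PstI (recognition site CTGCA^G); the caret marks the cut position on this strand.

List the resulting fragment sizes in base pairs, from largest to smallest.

PvuII sites (CAGCTG) start at positions 14, 94.
PvuII cuts after base 3 of each site, so after positions 16, 96.
The PstI site (CTGCAG) starts at position 20.
PstI cuts after base 5 of each site (before the last base), so after position 24.
Combined cut positions: 16, 24, 96.
Linear molecule, 3 cuts → 4 fragments:
  1–16 → 16 bp
  17–24 → 8 bp
  25–96 → 72 bp
  97–276 → 180 bp
Sorted largest to smallest: 180, 72, 16, 8 bp.

180, 72, 16, 8 bp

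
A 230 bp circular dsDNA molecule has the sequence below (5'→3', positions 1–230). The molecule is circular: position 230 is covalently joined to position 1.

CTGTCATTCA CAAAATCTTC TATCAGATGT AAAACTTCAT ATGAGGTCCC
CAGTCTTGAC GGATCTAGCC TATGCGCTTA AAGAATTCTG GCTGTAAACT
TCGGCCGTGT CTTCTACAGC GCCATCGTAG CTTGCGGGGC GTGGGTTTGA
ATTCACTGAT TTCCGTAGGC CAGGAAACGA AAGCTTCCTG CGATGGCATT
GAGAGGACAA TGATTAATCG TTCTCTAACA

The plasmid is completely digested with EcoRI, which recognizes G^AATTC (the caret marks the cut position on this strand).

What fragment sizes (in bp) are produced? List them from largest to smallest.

EcoRI sites (GAATTC) start at positions 83, 149.
EcoRI cuts after the first base of each site, so after positions 83, 149.
Circular molecule, 2 cuts → 2 fragments:
  84–149 → 66 bp
  150–230 then 1–83 → 81 + 83 = 164 bp
Sorted largest to smallest: 164, 66 bp.

164, 66 bp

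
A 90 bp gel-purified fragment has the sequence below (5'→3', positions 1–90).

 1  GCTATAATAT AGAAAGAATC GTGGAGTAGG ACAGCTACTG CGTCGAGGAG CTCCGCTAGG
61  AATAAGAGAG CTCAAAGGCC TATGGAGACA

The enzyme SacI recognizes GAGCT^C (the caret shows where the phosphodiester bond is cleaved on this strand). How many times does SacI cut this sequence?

2

GAGCTC occurs starting at positions 48, 68.
SacI cuts at 2 sites.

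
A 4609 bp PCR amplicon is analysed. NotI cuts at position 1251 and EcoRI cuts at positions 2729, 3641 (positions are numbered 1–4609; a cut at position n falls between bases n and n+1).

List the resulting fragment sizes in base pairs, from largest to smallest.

Combined cut positions (sorted): 1251, 2729, 3641.
Linear molecule, 3 cuts → 4 fragments:
  1251 − 0 = 1251 bp
  2729 − 1251 = 1478 bp
  3641 − 2729 = 912 bp
  4609 − 3641 = 968 bp
Sorted largest to smallest: 1478, 1251, 968, 912 bp.

1478, 1251, 968, 912 bp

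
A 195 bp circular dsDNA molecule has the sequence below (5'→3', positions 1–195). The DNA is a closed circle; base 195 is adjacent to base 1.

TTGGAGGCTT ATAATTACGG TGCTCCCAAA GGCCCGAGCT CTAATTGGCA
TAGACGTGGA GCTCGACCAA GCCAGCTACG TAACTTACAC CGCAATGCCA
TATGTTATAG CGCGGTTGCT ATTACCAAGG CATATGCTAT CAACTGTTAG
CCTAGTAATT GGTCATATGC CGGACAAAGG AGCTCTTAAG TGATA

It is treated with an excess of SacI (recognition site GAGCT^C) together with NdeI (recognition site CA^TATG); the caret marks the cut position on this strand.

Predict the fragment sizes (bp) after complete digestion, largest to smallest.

SacI sites (GAGCTC) start at positions 36, 59, 180.
SacI cuts after base 5 of each site (before the last base), so after positions 40, 63, 184.
NdeI sites (CATATG) start at positions 99, 131, 164.
NdeI cuts after base 2 of each site, so after positions 100, 132, 165.
Combined cut positions: 40, 63, 100, 132, 165, 184.
Circular molecule, 6 cuts → 6 fragments:
  41–63 → 23 bp
  64–100 → 37 bp
  101–132 → 32 bp
  133–165 → 33 bp
  166–184 → 19 bp
  185–195 then 1–40 → 11 + 40 = 51 bp
Sorted largest to smallest: 51, 37, 33, 32, 23, 19 bp.

51, 37, 33, 32, 23, 19 bp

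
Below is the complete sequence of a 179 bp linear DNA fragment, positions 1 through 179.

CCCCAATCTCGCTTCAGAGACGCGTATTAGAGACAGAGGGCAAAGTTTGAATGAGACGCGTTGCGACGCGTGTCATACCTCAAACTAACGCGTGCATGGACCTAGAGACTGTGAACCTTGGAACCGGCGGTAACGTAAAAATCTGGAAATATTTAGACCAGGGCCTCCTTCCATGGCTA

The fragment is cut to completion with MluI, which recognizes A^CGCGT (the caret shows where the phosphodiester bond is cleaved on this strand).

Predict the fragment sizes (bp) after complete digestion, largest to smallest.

91, 36, 22, 20, 10 bp

MluI sites (ACGCGT) start at positions 20, 56, 66, 88.
MluI cuts after the first base of each site, so after positions 20, 56, 66, 88.
Linear molecule, 4 cuts → 5 fragments:
  1–20 → 20 bp
  21–56 → 36 bp
  57–66 → 10 bp
  67–88 → 22 bp
  89–179 → 91 bp
Sorted largest to smallest: 91, 36, 22, 20, 10 bp.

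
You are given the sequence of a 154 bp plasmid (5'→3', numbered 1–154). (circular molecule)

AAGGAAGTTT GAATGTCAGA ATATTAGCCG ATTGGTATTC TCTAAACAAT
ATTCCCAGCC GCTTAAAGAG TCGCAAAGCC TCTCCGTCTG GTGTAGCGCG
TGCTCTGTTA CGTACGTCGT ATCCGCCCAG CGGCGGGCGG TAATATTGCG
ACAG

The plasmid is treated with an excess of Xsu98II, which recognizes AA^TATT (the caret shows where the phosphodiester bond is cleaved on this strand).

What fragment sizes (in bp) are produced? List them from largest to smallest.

94, 32, 28 bp

Xsu98II sites (AATATT) start at positions 20, 48, 142.
Xsu98II cuts after base 2 of each site, so after positions 21, 49, 143.
Circular molecule, 3 cuts → 3 fragments:
  22–49 → 28 bp
  50–143 → 94 bp
  144–154 then 1–21 → 11 + 21 = 32 bp
Sorted largest to smallest: 94, 32, 28 bp.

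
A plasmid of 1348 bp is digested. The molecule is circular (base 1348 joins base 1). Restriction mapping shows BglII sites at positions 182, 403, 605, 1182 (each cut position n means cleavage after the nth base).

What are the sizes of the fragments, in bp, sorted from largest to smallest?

577, 348, 221, 202 bp

Circular molecule, 4 cuts → 4 fragments:
  403 − 182 = 221 bp
  605 − 403 = 202 bp
  1182 − 605 = 577 bp
  wrap: 1348 − 1182 + 182 = 348 bp
Sorted largest to smallest: 577, 348, 221, 202 bp.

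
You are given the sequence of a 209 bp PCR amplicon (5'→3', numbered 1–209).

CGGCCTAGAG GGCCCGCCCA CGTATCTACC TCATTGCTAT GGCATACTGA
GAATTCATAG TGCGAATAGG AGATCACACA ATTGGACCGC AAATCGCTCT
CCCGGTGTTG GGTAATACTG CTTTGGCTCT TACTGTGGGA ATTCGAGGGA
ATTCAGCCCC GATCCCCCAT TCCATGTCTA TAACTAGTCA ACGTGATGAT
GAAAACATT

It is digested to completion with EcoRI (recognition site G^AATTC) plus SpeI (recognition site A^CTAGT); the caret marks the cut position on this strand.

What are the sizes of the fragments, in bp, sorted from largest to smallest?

88, 51, 34, 26, 10 bp

EcoRI sites (GAATTC) start at positions 51, 139, 149.
EcoRI cuts after the first base of each site, so after positions 51, 139, 149.
The SpeI site (ACTAGT) starts at position 183.
SpeI cuts after the first base of each site, so after position 183.
Combined cut positions: 51, 139, 149, 183.
Linear molecule, 4 cuts → 5 fragments:
  1–51 → 51 bp
  52–139 → 88 bp
  140–149 → 10 bp
  150–183 → 34 bp
  184–209 → 26 bp
Sorted largest to smallest: 88, 51, 34, 26, 10 bp.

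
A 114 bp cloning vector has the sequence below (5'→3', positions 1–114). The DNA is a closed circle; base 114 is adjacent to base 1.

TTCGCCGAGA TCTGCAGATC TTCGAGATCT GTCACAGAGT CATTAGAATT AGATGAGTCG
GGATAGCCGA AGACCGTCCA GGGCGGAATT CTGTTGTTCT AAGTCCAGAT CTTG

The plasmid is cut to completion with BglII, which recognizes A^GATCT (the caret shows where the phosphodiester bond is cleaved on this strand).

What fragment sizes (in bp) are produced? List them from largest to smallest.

82, 15, 9, 8 bp

BglII sites (AGATCT) start at positions 8, 16, 25, 107.
BglII cuts after the first base of each site, so after positions 8, 16, 25, 107.
Circular molecule, 4 cuts → 4 fragments:
  9–16 → 8 bp
  17–25 → 9 bp
  26–107 → 82 bp
  108–114 then 1–8 → 7 + 8 = 15 bp
Sorted largest to smallest: 82, 15, 9, 8 bp.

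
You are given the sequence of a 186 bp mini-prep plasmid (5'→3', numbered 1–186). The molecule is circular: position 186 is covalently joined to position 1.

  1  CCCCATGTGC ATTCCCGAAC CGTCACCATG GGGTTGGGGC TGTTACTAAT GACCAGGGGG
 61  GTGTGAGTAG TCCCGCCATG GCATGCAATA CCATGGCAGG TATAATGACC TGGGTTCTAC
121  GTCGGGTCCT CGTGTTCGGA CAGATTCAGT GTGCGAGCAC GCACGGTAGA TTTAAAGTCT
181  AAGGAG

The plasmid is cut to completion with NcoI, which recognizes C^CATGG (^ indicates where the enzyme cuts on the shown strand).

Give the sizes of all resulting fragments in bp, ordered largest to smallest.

NcoI sites (CCATGG) start at positions 26, 76, 91.
NcoI cuts after the first base of each site, so after positions 26, 76, 91.
Circular molecule, 3 cuts → 3 fragments:
  27–76 → 50 bp
  77–91 → 15 bp
  92–186 then 1–26 → 95 + 26 = 121 bp
Sorted largest to smallest: 121, 50, 15 bp.

121, 50, 15 bp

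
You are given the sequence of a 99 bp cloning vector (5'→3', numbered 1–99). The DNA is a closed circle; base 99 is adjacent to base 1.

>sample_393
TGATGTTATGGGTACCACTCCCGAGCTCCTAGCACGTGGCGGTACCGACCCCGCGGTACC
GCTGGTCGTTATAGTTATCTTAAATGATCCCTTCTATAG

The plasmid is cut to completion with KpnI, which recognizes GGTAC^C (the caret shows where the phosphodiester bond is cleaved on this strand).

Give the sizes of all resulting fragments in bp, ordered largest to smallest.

KpnI sites (GGTACC) start at positions 11, 41, 55.
KpnI cuts after base 5 of each site (before the last base), so after positions 15, 45, 59.
Circular molecule, 3 cuts → 3 fragments:
  16–45 → 30 bp
  46–59 → 14 bp
  60–99 then 1–15 → 40 + 15 = 55 bp
Sorted largest to smallest: 55, 30, 14 bp.

55, 30, 14 bp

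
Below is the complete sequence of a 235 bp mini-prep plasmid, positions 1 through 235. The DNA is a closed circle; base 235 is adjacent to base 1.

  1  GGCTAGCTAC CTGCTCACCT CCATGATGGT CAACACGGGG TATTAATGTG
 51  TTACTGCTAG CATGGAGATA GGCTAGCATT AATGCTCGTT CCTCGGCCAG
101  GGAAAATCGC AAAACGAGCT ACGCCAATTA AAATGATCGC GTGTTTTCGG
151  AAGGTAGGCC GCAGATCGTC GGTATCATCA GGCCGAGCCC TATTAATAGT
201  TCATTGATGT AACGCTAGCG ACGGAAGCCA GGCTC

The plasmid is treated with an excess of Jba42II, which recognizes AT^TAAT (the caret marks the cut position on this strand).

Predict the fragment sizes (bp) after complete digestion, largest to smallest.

Jba42II sites (ATTAAT) start at positions 42, 78, 192.
Jba42II cuts after base 2 of each site, so after positions 43, 79, 193.
Circular molecule, 3 cuts → 3 fragments:
  44–79 → 36 bp
  80–193 → 114 bp
  194–235 then 1–43 → 42 + 43 = 85 bp
Sorted largest to smallest: 114, 85, 36 bp.

114, 85, 36 bp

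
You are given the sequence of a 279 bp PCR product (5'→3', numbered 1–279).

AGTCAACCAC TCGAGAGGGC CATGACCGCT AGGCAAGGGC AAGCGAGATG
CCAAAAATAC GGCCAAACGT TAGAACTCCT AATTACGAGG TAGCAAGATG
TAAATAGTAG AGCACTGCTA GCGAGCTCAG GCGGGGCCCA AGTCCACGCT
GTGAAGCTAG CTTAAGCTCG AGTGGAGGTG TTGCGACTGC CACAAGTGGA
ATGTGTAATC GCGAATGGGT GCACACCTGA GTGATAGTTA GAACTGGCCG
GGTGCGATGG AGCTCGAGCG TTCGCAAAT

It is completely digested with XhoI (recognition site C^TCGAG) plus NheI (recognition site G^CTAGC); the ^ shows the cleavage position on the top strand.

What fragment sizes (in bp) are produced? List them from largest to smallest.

XhoI sites (CTCGAG) start at positions 10, 167, 263.
XhoI cuts after the first base of each site, so after positions 10, 167, 263.
NheI sites (GCTAGC) start at positions 117, 156.
NheI cuts after the first base of each site, so after positions 117, 156.
Combined cut positions: 10, 117, 156, 167, 263.
Linear molecule, 5 cuts → 6 fragments:
  1–10 → 10 bp
  11–117 → 107 bp
  118–156 → 39 bp
  157–167 → 11 bp
  168–263 → 96 bp
  264–279 → 16 bp
Sorted largest to smallest: 107, 96, 39, 16, 11, 10 bp.

107, 96, 39, 16, 11, 10 bp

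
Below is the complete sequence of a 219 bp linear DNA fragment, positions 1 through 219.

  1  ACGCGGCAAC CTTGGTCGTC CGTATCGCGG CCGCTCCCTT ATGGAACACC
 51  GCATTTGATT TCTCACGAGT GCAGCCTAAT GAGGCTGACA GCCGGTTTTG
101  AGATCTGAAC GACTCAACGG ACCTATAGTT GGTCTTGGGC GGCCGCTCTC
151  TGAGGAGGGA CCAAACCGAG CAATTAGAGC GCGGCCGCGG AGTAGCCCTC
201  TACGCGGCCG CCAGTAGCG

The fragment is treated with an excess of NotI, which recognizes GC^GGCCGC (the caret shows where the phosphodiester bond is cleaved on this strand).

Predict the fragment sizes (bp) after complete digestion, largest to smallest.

NotI sites (GCGGCCGC) start at positions 27, 139, 181, 204.
NotI cuts after base 2 of each site, so after positions 28, 140, 182, 205.
Linear molecule, 4 cuts → 5 fragments:
  1–28 → 28 bp
  29–140 → 112 bp
  141–182 → 42 bp
  183–205 → 23 bp
  206–219 → 14 bp
Sorted largest to smallest: 112, 42, 28, 23, 14 bp.

112, 42, 28, 23, 14 bp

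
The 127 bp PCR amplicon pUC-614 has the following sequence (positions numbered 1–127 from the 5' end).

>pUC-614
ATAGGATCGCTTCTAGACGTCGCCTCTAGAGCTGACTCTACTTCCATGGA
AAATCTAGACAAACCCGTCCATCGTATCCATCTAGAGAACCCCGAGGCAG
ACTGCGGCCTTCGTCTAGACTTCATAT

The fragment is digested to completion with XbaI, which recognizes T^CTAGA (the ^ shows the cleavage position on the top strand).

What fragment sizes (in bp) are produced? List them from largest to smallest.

33, 29, 27, 13, 13, 12 bp

XbaI sites (TCTAGA) start at positions 12, 25, 54, 81, 114.
XbaI cuts after the first base of each site, so after positions 12, 25, 54, 81, 114.
Linear molecule, 5 cuts → 6 fragments:
  1–12 → 12 bp
  13–25 → 13 bp
  26–54 → 29 bp
  55–81 → 27 bp
  82–114 → 33 bp
  115–127 → 13 bp
Sorted largest to smallest: 33, 29, 27, 13, 13, 12 bp.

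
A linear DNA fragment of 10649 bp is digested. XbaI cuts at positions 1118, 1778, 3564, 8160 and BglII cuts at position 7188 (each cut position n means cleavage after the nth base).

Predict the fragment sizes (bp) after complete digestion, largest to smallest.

Combined cut positions (sorted): 1118, 1778, 3564, 7188, 8160.
Linear molecule, 5 cuts → 6 fragments:
  1118 − 0 = 1118 bp
  1778 − 1118 = 660 bp
  3564 − 1778 = 1786 bp
  7188 − 3564 = 3624 bp
  8160 − 7188 = 972 bp
  10649 − 8160 = 2489 bp
Sorted largest to smallest: 3624, 2489, 1786, 1118, 972, 660 bp.

3624, 2489, 1786, 1118, 972, 660 bp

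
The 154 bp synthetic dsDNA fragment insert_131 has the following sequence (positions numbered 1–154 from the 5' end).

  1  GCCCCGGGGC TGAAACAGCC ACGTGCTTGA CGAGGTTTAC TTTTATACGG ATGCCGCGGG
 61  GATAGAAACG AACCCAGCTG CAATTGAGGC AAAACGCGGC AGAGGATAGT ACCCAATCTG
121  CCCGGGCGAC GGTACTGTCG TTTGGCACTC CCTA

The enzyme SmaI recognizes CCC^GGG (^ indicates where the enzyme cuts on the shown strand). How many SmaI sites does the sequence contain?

2

CCCGGG occurs starting at positions 3, 121.
SmaI cuts at 2 sites.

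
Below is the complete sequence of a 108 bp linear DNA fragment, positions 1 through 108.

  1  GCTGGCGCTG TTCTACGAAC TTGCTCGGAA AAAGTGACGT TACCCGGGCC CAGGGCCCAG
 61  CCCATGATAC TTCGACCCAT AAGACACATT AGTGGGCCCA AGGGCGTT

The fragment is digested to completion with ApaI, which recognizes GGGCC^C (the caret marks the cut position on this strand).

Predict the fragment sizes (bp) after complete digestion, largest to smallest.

50, 41, 10, 7 bp

ApaI sites (GGGCCC) start at positions 46, 53, 94.
ApaI cuts after base 5 of each site (before the last base), so after positions 50, 57, 98.
Linear molecule, 3 cuts → 4 fragments:
  1–50 → 50 bp
  51–57 → 7 bp
  58–98 → 41 bp
  99–108 → 10 bp
Sorted largest to smallest: 50, 41, 10, 7 bp.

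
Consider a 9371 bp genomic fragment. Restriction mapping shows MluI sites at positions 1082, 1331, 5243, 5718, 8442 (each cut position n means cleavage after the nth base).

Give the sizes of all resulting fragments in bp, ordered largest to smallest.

3912, 2724, 1082, 929, 475, 249 bp

Linear molecule, 5 cuts → 6 fragments:
  1082 − 0 = 1082 bp
  1331 − 1082 = 249 bp
  5243 − 1331 = 3912 bp
  5718 − 5243 = 475 bp
  8442 − 5718 = 2724 bp
  9371 − 8442 = 929 bp
Sorted largest to smallest: 3912, 2724, 1082, 929, 475, 249 bp.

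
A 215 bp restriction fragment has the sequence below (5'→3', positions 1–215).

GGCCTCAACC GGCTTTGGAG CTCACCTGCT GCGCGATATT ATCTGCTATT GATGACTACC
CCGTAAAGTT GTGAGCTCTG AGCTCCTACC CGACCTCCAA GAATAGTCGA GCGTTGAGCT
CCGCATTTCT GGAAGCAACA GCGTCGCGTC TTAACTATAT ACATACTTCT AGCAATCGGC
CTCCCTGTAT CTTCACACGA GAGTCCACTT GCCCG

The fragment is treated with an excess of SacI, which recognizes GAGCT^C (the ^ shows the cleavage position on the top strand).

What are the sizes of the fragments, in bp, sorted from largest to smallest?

SacI sites (GAGCTC) start at positions 18, 73, 80, 116.
SacI cuts after base 5 of each site (before the last base), so after positions 22, 77, 84, 120.
Linear molecule, 4 cuts → 5 fragments:
  1–22 → 22 bp
  23–77 → 55 bp
  78–84 → 7 bp
  85–120 → 36 bp
  121–215 → 95 bp
Sorted largest to smallest: 95, 55, 36, 22, 7 bp.

95, 55, 36, 22, 7 bp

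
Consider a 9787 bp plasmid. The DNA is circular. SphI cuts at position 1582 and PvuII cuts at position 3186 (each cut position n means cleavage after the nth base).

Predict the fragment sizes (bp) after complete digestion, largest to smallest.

8183, 1604 bp

Combined cut positions (sorted): 1582, 3186.
Circular molecule, 2 cuts → 2 fragments:
  3186 − 1582 = 1604 bp
  wrap: 9787 − 3186 + 1582 = 8183 bp
Sorted largest to smallest: 8183, 1604 bp.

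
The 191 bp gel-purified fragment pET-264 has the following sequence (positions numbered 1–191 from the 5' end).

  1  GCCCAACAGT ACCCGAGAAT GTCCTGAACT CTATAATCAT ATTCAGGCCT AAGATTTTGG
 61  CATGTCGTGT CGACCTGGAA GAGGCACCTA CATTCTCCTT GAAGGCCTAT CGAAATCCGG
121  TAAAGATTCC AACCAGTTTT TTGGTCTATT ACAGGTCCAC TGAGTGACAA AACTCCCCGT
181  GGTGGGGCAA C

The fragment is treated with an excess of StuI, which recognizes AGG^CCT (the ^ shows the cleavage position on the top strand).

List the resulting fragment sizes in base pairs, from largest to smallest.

86, 58, 47 bp

StuI sites (AGGCCT) start at positions 45, 103.
StuI cuts after base 3 of each site, so after positions 47, 105.
Linear molecule, 2 cuts → 3 fragments:
  1–47 → 47 bp
  48–105 → 58 bp
  106–191 → 86 bp
Sorted largest to smallest: 86, 58, 47 bp.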